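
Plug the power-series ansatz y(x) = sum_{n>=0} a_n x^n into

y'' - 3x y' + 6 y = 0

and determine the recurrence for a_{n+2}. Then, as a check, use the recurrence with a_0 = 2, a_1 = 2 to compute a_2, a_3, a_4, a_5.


Substitute y = sum_n a_n x^n.
y''(x) has coefficient (n+2)(n+1) a_{n+2} at x^n;
-3 x y'(x) has coefficient -3 n a_n at x^n (shift);
6 y(x) has coefficient 6 a_n at x^n.
Matching x^n: (n+2)(n+1) a_{n+2} + (-3n + 6) a_n = 0.
Thus a_{n+2} = (3n - 6) / ((n+1)(n+2)) * a_n.

Check with a_0 = 2, a_1 = 2 (apply the recurrence for n = 0, 1, 2, 3): a_0 = 2, a_1 = 2, a_2 = -6, a_3 = -1, a_4 = 0, a_5 = -3/20.

a_(n+2) = (3n - 6) / ((n+1)(n+2)) * a_n; check: a_0 = 2, a_1 = 2, a_2 = -6, a_3 = -1, a_4 = 0, a_5 = -3/20


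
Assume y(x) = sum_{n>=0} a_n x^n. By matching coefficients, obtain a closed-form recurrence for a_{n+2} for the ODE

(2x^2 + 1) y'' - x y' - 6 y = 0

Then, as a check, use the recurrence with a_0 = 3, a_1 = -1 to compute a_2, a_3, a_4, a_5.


Substitute y = sum_n a_n x^n.
(1 + 2 x^2) y'' contributes (n+2)(n+1) a_{n+2} + 2 n(n-1) a_n at x^n.
-x y'(x) contributes -n a_n at x^n.
-6 y(x) contributes -6 a_n at x^n.
Matching x^n: (n+2)(n+1) a_{n+2} + (2 n(n-1) - n - 6) a_n = 0.
Thus a_{n+2} = (-2 n(n-1) + n + 6) / ((n+1)(n+2)) * a_n.

Check with a_0 = 3, a_1 = -1 (apply the recurrence for n = 0, 1, 2, 3): a_0 = 3, a_1 = -1, a_2 = 9, a_3 = -7/6, a_4 = 3, a_5 = 7/40.

a_(n+2) = (-2 n(n-1) + n + 6) / ((n+1)(n+2)) * a_n; check: a_0 = 3, a_1 = -1, a_2 = 9, a_3 = -7/6, a_4 = 3, a_5 = 7/40


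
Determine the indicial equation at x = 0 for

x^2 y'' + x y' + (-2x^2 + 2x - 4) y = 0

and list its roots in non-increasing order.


Divide by x^2 to reach normal form y'' + P_1(x) y' + P_2(x) y = 0 with P_1(x) = 1/x and P_2(x) = -2 + 2/x - 4/x^2.
x = 0 is a singular point because the y'-coefficient 1/x has a pole at x = 0 and the y-coefficient -2 + 2/x - 4/x^2 has a pole at x = 0.
It is a regular singular point because x P_1(x) = p(x) = 1 and x^2 P_2(x) = q(x) = -2x^2 + 2x - 4 are polynomials, hence analytic at x = 0.
p(0) = 1,  q(0) = -4.
Indicial equation: r(r-1) + p(0) r + q(0) = 0, i.e. r^2 + (p(0) - 1) r + q(0) = 0, i.e. r^2 - 4 = 0.
Discriminant: (0)^2 - 4(-4) = 16, so r = (0 ± 4)/2.
Solving: r_1 = 2, r_2 = -2.

indicial: r^2 - 4 = 0; roots r_1 = 2, r_2 = -2


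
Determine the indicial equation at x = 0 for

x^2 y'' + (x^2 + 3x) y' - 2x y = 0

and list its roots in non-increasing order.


Divide by x^2 to reach normal form y'' + P_1(x) y' + P_2(x) y = 0 with P_1(x) = 1 + 3/x and P_2(x) = -2/x.
x = 0 is a singular point because the y'-coefficient 1 + 3/x has a pole at x = 0 and the y-coefficient -2/x has a pole at x = 0.
It is a regular singular point because x P_1(x) = p(x) = x + 3 and x^2 P_2(x) = q(x) = -2x are polynomials, hence analytic at x = 0.
p(0) = 3,  q(0) = 0.
Indicial equation: r(r-1) + p(0) r + q(0) = 0, i.e. r^2 + (p(0) - 1) r + q(0) = 0, i.e. r^2 + 2 r = 0.
Discriminant: (2)^2 - 4(0) = 4, so r = (-2 ± 2)/2.
Solving: r_1 = 0, r_2 = -2.

indicial: r^2 + 2 r = 0; roots r_1 = 0, r_2 = -2


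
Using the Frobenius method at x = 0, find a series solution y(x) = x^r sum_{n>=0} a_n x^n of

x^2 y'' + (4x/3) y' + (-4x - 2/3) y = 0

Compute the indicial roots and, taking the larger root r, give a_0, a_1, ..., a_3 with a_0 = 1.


Write in Frobenius form y'' + (p(x)/x) y' + (q(x)/x^2) y = 0:
  p(x) = 4/3,  q(x) = -4x - 2/3.
Indicial equation: r(r-1) + (4/3) r + (-2/3) = 0 -> roots r_1 = 2/3, r_2 = -1.
Take r = r_1 = 2/3. Let y(x) = x^r sum_{n>=0} a_n x^n with a_0 = 1.
Substitute y = x^r sum a_n x^n and match x^{r+n}. The recurrence is
  D(n) a_n - 4 a_{n-1} = 0,  where D(n) = (r+n)(r+n-1) + (4/3)(r+n) + (-2/3).
  a_n = 4 / D(n) * a_{n-1}.
Since the indicial polynomial factors as (r - r_1)(r - r_2), D(n) = (r_1 + n - r_1)(r_1 + n - r_2) = n(n + 5/3).
Evaluating step by step (a_0 = 1):
  n = 1: D(1) = 1(1 + 5/3) = 8/3; numerator = 4(1) = 4; a_1 = (4)/(8/3) = 3/2
  n = 2: D(2) = 2(2 + 5/3) = 22/3; numerator = 4(3/2) = 6; a_2 = (6)/(22/3) = 9/11
  n = 3: D(3) = 3(3 + 5/3) = 14; numerator = 4(9/11) = 36/11; a_3 = (36/11)/(14) = 18/77

r = 2/3; a_0 = 1; a_1 = 3/2; a_2 = 9/11; a_3 = 18/77


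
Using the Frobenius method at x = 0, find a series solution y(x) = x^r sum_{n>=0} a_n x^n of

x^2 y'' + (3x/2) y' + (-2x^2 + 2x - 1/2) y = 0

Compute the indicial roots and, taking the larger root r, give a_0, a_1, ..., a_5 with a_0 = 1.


Write in Frobenius form y'' + (p(x)/x) y' + (q(x)/x^2) y = 0:
  p(x) = 3/2,  q(x) = -2x^2 + 2x - 1/2.
Indicial equation: r(r-1) + (3/2) r + (-1/2) = 0 -> roots r_1 = 1/2, r_2 = -1.
Take r = r_1 = 1/2. Let y(x) = x^r sum_{n>=0} a_n x^n with a_0 = 1.
Substitute y = x^r sum a_n x^n and match x^{r+n}. The recurrence is
  D(n) a_n + 2 a_{n-1} - 2 a_{n-2} = 0,  where D(n) = (r+n)(r+n-1) + (3/2)(r+n) + (-1/2).
  a_n = [-2 a_{n-1} + 2 a_{n-2}] / D(n).
Since the indicial polynomial factors as (r - r_1)(r - r_2), D(n) = (r_1 + n - r_1)(r_1 + n - r_2) = n(n + 3/2).
Evaluating step by step (a_0 = 1):
  n = 1: D(1) = 1(1 + 3/2) = 5/2; numerator = -2(1) = -2; a_1 = (-2)/(5/2) = -4/5
  n = 2: D(2) = 2(2 + 3/2) = 7; numerator = -2(-4/5) + 2(1) = 18/5; a_2 = (18/5)/(7) = 18/35
  n = 3: D(3) = 3(3 + 3/2) = 27/2; numerator = -2(18/35) + 2(-4/5) = -92/35; a_3 = (-92/35)/(27/2) = -184/945
  n = 4: D(4) = 4(4 + 3/2) = 22; numerator = -2(-184/945) + 2(18/35) = 268/189; a_4 = (268/189)/(22) = 134/2079
  n = 5: D(5) = 5(5 + 3/2) = 65/2; numerator = -2(134/2079) + 2(-184/945) = -1796/3465; a_5 = (-1796/3465)/(65/2) = -3592/225225

r = 1/2; a_0 = 1; a_1 = -4/5; a_2 = 18/35; a_3 = -184/945; a_4 = 134/2079; a_5 = -3592/225225


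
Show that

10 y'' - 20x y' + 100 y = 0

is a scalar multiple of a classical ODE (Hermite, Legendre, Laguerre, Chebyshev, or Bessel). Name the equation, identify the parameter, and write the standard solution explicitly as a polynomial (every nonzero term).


All three coefficients share the factor 10; dividing through by 10 gives  y'' - 2x y' + 10 y = 0.
This matches the Hermite equation y'' - 2x y' + 2n y = 0 with 2n = 10, so n = 5; the polynomial solution is H_5(x).
With y = sum_k a_k x^k, matching x^k gives (k+2)(k+1) a_{k+2} = 2(k - n) a_k = 2(k - 5) a_k. The right side vanishes at k = 5, so the series with the parity of 5 terminates at degree 5.
Standard normalization: leading coefficient of H_n is 2^n, so a_5 = 2^5 = 32. Work downward with a_k = (k+1)(k+2) a_{k+2} / (2(k - n)):
  a_3 = (4)(5)(32) / (2(3 - 5)) = 640/(-4) = -160
  a_1 = (2)(3)(-160) / (2(1 - 5)) = -960/(-8) = 120
Hence H_5(x) = 32 x^5 - 160 x^3 + 120 x.

H_5(x); series = 32 x^5 - 160 x^3 + 120 x


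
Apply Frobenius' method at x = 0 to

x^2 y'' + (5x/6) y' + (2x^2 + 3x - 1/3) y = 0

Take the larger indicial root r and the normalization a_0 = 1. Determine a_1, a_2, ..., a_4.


Write in Frobenius form y'' + (p(x)/x) y' + (q(x)/x^2) y = 0:
  p(x) = 5/6,  q(x) = 2x^2 + 3x - 1/3.
Indicial equation: r(r-1) + (5/6) r + (-1/3) = 0 -> roots r_1 = 2/3, r_2 = -1/2.
Take r = r_1 = 2/3. Let y(x) = x^r sum_{n>=0} a_n x^n with a_0 = 1.
Substitute y = x^r sum a_n x^n and match x^{r+n}. The recurrence is
  D(n) a_n + 3 a_{n-1} + 2 a_{n-2} = 0,  where D(n) = (r+n)(r+n-1) + (5/6)(r+n) + (-1/3).
  a_n = [-3 a_{n-1} - 2 a_{n-2}] / D(n).
Since the indicial polynomial factors as (r - r_1)(r - r_2), D(n) = (r_1 + n - r_1)(r_1 + n - r_2) = n(n + 7/6).
Evaluating step by step (a_0 = 1):
  n = 1: D(1) = 1(1 + 7/6) = 13/6; numerator = -3(1) = -3; a_1 = (-3)/(13/6) = -18/13
  n = 2: D(2) = 2(2 + 7/6) = 19/3; numerator = -3(-18/13) - 2(1) = 28/13; a_2 = (28/13)/(19/3) = 84/247
  n = 3: D(3) = 3(3 + 7/6) = 25/2; numerator = -3(84/247) - 2(-18/13) = 432/247; a_3 = (432/247)/(25/2) = 864/6175
  n = 4: D(4) = 4(4 + 7/6) = 62/3; numerator = -3(864/6175) - 2(84/247) = -6792/6175; a_4 = (-6792/6175)/(62/3) = -10188/191425

r = 2/3; a_0 = 1; a_1 = -18/13; a_2 = 84/247; a_3 = 864/6175; a_4 = -10188/191425


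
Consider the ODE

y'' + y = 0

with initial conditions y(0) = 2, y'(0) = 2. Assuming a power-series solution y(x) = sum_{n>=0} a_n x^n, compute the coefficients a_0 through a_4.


Ansatz: y(x) = sum_{n>=0} a_n x^n, so y'(x) = sum_{n>=1} n a_n x^(n-1) and y''(x) = sum_{n>=2} n(n-1) a_n x^(n-2).
Substitute into P(x) y'' + Q(x) y' + R(x) y = 0 with P(x) = 1, Q(x) = 0, R(x) = 1, and match powers of x.
Initial conditions: a_0 = 2, a_1 = 2.
Setting the coefficient of each power of x to zero and solving order by order (substituting the coefficients already found):
  x^0: 2 a_2 + a_0 = 0  ->  2 a_2 = -a_0 = -2  ->  a_2 = -1
  x^1: 6 a_3 + a_1 = 0  ->  6 a_3 = -a_1 = -2  ->  a_3 = -1/3
  x^2: 12 a_4 + a_2 = 0  ->  12 a_4 = -a_2 = 1  ->  a_4 = 1/12
Truncated series: y(x) = 2 + 2 x - x^2 - (1/3) x^3 + (1/12) x^4 + O(x^5).

a_0 = 2; a_1 = 2; a_2 = -1; a_3 = -1/3; a_4 = 1/12


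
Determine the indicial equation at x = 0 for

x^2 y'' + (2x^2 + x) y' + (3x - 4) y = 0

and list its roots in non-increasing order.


Divide by x^2 to reach normal form y'' + P_1(x) y' + P_2(x) y = 0 with P_1(x) = 2 + 1/x and P_2(x) = 3/x - 4/x^2.
x = 0 is a singular point because the y'-coefficient 2 + 1/x has a pole at x = 0 and the y-coefficient 3/x - 4/x^2 has a pole at x = 0.
It is a regular singular point because x P_1(x) = p(x) = 2x + 1 and x^2 P_2(x) = q(x) = 3x - 4 are polynomials, hence analytic at x = 0.
p(0) = 1,  q(0) = -4.
Indicial equation: r(r-1) + p(0) r + q(0) = 0, i.e. r^2 + (p(0) - 1) r + q(0) = 0, i.e. r^2 - 4 = 0.
Discriminant: (0)^2 - 4(-4) = 16, so r = (0 ± 4)/2.
Solving: r_1 = 2, r_2 = -2.

indicial: r^2 - 4 = 0; roots r_1 = 2, r_2 = -2


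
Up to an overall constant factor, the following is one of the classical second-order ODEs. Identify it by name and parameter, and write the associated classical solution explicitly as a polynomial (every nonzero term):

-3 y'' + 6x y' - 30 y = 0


All three coefficients share the factor -3; dividing through by -3 gives  y'' - 2x y' + 10 y = 0.
This matches the Hermite equation y'' - 2x y' + 2n y = 0 with 2n = 10, so n = 5; the polynomial solution is H_5(x).
With y = sum_k a_k x^k, matching x^k gives (k+2)(k+1) a_{k+2} = 2(k - n) a_k = 2(k - 5) a_k. The right side vanishes at k = 5, so the series with the parity of 5 terminates at degree 5.
Standard normalization: leading coefficient of H_n is 2^n, so a_5 = 2^5 = 32. Work downward with a_k = (k+1)(k+2) a_{k+2} / (2(k - n)):
  a_3 = (4)(5)(32) / (2(3 - 5)) = 640/(-4) = -160
  a_1 = (2)(3)(-160) / (2(1 - 5)) = -960/(-8) = 120
Hence H_5(x) = 32 x^5 - 160 x^3 + 120 x.

H_5(x); series = 32 x^5 - 160 x^3 + 120 x


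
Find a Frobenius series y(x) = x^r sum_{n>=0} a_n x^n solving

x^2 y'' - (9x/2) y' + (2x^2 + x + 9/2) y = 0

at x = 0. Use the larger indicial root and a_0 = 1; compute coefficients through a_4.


Write in Frobenius form y'' + (p(x)/x) y' + (q(x)/x^2) y = 0:
  p(x) = -9/2,  q(x) = 2x^2 + x + 9/2.
Indicial equation: r(r-1) + (-9/2) r + (9/2) = 0 -> roots r_1 = 9/2, r_2 = 1.
Take r = r_1 = 9/2. Let y(x) = x^r sum_{n>=0} a_n x^n with a_0 = 1.
Substitute y = x^r sum a_n x^n and match x^{r+n}. The recurrence is
  D(n) a_n + 1 a_{n-1} + 2 a_{n-2} = 0,  where D(n) = (r+n)(r+n-1) + (-9/2)(r+n) + (9/2).
  a_n = [-1 a_{n-1} - 2 a_{n-2}] / D(n).
Since the indicial polynomial factors as (r - r_1)(r - r_2), D(n) = (r_1 + n - r_1)(r_1 + n - r_2) = n(n + 7/2).
Evaluating step by step (a_0 = 1):
  n = 1: D(1) = 1(1 + 7/2) = 9/2; numerator = -1(1) = -1; a_1 = (-1)/(9/2) = -2/9
  n = 2: D(2) = 2(2 + 7/2) = 11; numerator = -1(-2/9) - 2(1) = -16/9; a_2 = (-16/9)/(11) = -16/99
  n = 3: D(3) = 3(3 + 7/2) = 39/2; numerator = -1(-16/99) - 2(-2/9) = 20/33; a_3 = (20/33)/(39/2) = 40/1287
  n = 4: D(4) = 4(4 + 7/2) = 30; numerator = -1(40/1287) - 2(-16/99) = 376/1287; a_4 = (376/1287)/(30) = 188/19305

r = 9/2; a_0 = 1; a_1 = -2/9; a_2 = -16/99; a_3 = 40/1287; a_4 = 188/19305


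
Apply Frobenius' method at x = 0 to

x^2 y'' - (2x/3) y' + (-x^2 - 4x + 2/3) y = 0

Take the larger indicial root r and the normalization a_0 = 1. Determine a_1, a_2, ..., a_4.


Write in Frobenius form y'' + (p(x)/x) y' + (q(x)/x^2) y = 0:
  p(x) = -2/3,  q(x) = -x^2 - 4x + 2/3.
Indicial equation: r(r-1) + (-2/3) r + (2/3) = 0 -> roots r_1 = 1, r_2 = 2/3.
Take r = r_1 = 1. Let y(x) = x^r sum_{n>=0} a_n x^n with a_0 = 1.
Substitute y = x^r sum a_n x^n and match x^{r+n}. The recurrence is
  D(n) a_n - 4 a_{n-1} - 1 a_{n-2} = 0,  where D(n) = (r+n)(r+n-1) + (-2/3)(r+n) + (2/3).
  a_n = [4 a_{n-1} + 1 a_{n-2}] / D(n).
Since the indicial polynomial factors as (r - r_1)(r - r_2), D(n) = (r_1 + n - r_1)(r_1 + n - r_2) = n(n + 1/3).
Evaluating step by step (a_0 = 1):
  n = 1: D(1) = 1(1 + 1/3) = 4/3; numerator = 4(1) = 4; a_1 = (4)/(4/3) = 3
  n = 2: D(2) = 2(2 + 1/3) = 14/3; numerator = 4(3) + 1(1) = 13; a_2 = (13)/(14/3) = 39/14
  n = 3: D(3) = 3(3 + 1/3) = 10; numerator = 4(39/14) + 1(3) = 99/7; a_3 = (99/7)/(10) = 99/70
  n = 4: D(4) = 4(4 + 1/3) = 52/3; numerator = 4(99/70) + 1(39/14) = 591/70; a_4 = (591/70)/(52/3) = 1773/3640

r = 1; a_0 = 1; a_1 = 3; a_2 = 39/14; a_3 = 99/70; a_4 = 1773/3640


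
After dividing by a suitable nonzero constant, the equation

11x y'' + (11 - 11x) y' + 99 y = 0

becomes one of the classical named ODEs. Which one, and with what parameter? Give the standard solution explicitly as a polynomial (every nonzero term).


All three coefficients share the factor 11; dividing through by 11 gives  x y'' + (1 - x) y' + 9 y = 0.
This matches the Laguerre equation x y'' + (1 - x) y' + n y = 0 with n = 9; the polynomial solution is L_9(x).
With y = sum_k a_k x^k, matching x^k gives (k+1)k a_{k+1} + (k+1) a_{k+1} - k a_k + n a_k = 0, i.e. (k+1)^2 a_{k+1} = (k - n) a_k = (k - 9) a_k. The right side vanishes at k = 9, so the series terminates at degree 9.
Standard normalization L_n(0) = 1 gives a_0 = 1. Work upward with a_{k+1} = (k - 9) a_k / (k+1)^2:
  a_1 = (0 - 9)(1) / 1^2 = -9/1 = -9
  a_2 = (1 - 9)(-9) / 2^2 = 72/4 = 18
  a_3 = (2 - 9)(18) / 3^2 = -126/9 = -14
  a_4 = (3 - 9)(-14) / 4^2 = 84/16 = 21/4
  a_5 = (4 - 9)(21/4) / 5^2 = (-105/4)/25 = -21/20
  a_6 = (5 - 9)(-21/20) / 6^2 = (21/5)/36 = 7/60
  a_7 = (6 - 9)(7/60) / 7^2 = (-7/20)/49 = -1/140
  a_8 = (7 - 9)(-1/140) / 8^2 = (1/70)/64 = 1/4480
  a_9 = (8 - 9)(1/4480) / 9^2 = (-1/4480)/81 = -1/362880
Hence L_9(x) = -x^9/362880 + x^8/4480 - x^7/140 + 7 x^6/60 - 21 x^5/20 + 21 x^4/4 - 14 x^3 + 18 x^2 - 9 x + 1.

L_9(x); series = -x^9/362880 + x^8/4480 - x^7/140 + 7 x^6/60 - 21 x^5/20 + 21 x^4/4 - 14 x^3 + 18 x^2 - 9 x + 1


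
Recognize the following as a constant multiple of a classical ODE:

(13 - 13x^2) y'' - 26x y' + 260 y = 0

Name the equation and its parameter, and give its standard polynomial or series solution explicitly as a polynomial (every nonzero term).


All three coefficients share the factor 13; dividing through by 13 gives  (1 - x^2) y'' - 2x y' + 20 y = 0.
This matches the Legendre equation (1 - x^2) y'' - 2x y' + n(n+1) y = 0 (note the -2x y' term) with n(n+1) = 20, so n = 4; the polynomial solution is P_4(x).
With y = sum_k a_k x^k, matching x^k gives (k+2)(k+1) a_{k+2} = [k(k+1) - n(n+1)] a_k = (k - 4)(k + 5) a_k. The right side vanishes at k = 4, so the series with the parity of 4 terminates at degree 4.
Standard normalization (P_n(1) = 1): leading coefficient (2n)!/(2^n (n!)^2) = 40320/(16*576) = 35/8, so a_4 = 35/8. Work downward with a_k = (k+1)(k+2) a_{k+2} / ((k - 4)(k + 5)):
  a_2 = (3)(4)(35/8) / ((2 - 4)(2 + 5)) = (105/2)/(-14) = -15/4
  a_0 = (1)(2)(-15/4) / ((0 - 4)(0 + 5)) = (-15/2)/(-20) = 3/8
Hence P_4(x) = 35 x^4/8 - 15 x^2/4 + 3/8.

P_4(x); series = 35 x^4/8 - 15 x^2/4 + 3/8


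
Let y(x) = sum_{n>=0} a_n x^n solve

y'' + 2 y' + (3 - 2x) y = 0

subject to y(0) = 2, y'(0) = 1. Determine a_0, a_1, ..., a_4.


Ansatz: y(x) = sum_{n>=0} a_n x^n, so y'(x) = sum_{n>=1} n a_n x^(n-1) and y''(x) = sum_{n>=2} n(n-1) a_n x^(n-2).
Substitute into P(x) y'' + Q(x) y' + R(x) y = 0 with P(x) = 1, Q(x) = 2, R(x) = 3 - 2x, and match powers of x.
Initial conditions: a_0 = 2, a_1 = 1.
Setting the coefficient of each power of x to zero and solving order by order (substituting the coefficients already found):
  x^0: 2 a_2 + 2 a_1 + 3 a_0 = 0  ->  2 a_2 = -2 a_1 - 3 a_0 = -8  ->  a_2 = -4
  x^1: 6 a_3 + 4 a_2 + 3 a_1 - 2 a_0 = 0  ->  6 a_3 = -4 a_2 - 3 a_1 + 2 a_0 = 17  ->  a_3 = 17/6
  x^2: 12 a_4 + 6 a_3 + 3 a_2 - 2 a_1 = 0  ->  12 a_4 = -6 a_3 - 3 a_2 + 2 a_1 = -3  ->  a_4 = -1/4
Truncated series: y(x) = 2 + x - 4 x^2 + (17/6) x^3 - (1/4) x^4 + O(x^5).

a_0 = 2; a_1 = 1; a_2 = -4; a_3 = 17/6; a_4 = -1/4


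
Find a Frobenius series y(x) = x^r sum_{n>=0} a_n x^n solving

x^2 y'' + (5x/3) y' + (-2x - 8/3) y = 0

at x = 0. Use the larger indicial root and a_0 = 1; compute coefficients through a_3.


Write in Frobenius form y'' + (p(x)/x) y' + (q(x)/x^2) y = 0:
  p(x) = 5/3,  q(x) = -2x - 8/3.
Indicial equation: r(r-1) + (5/3) r + (-8/3) = 0 -> roots r_1 = 4/3, r_2 = -2.
Take r = r_1 = 4/3. Let y(x) = x^r sum_{n>=0} a_n x^n with a_0 = 1.
Substitute y = x^r sum a_n x^n and match x^{r+n}. The recurrence is
  D(n) a_n - 2 a_{n-1} = 0,  where D(n) = (r+n)(r+n-1) + (5/3)(r+n) + (-8/3).
  a_n = 2 / D(n) * a_{n-1}.
Since the indicial polynomial factors as (r - r_1)(r - r_2), D(n) = (r_1 + n - r_1)(r_1 + n - r_2) = n(n + 10/3).
Evaluating step by step (a_0 = 1):
  n = 1: D(1) = 1(1 + 10/3) = 13/3; numerator = 2(1) = 2; a_1 = (2)/(13/3) = 6/13
  n = 2: D(2) = 2(2 + 10/3) = 32/3; numerator = 2(6/13) = 12/13; a_2 = (12/13)/(32/3) = 9/104
  n = 3: D(3) = 3(3 + 10/3) = 19; numerator = 2(9/104) = 9/52; a_3 = (9/52)/(19) = 9/988

r = 4/3; a_0 = 1; a_1 = 6/13; a_2 = 9/104; a_3 = 9/988


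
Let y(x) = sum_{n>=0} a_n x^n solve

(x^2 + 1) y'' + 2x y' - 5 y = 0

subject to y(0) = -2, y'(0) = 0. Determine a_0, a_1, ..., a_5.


Ansatz: y(x) = sum_{n>=0} a_n x^n, so y'(x) = sum_{n>=1} n a_n x^(n-1) and y''(x) = sum_{n>=2} n(n-1) a_n x^(n-2).
Substitute into P(x) y'' + Q(x) y' + R(x) y = 0 with P(x) = x^2 + 1, Q(x) = 2x, R(x) = -5, and match powers of x.
Initial conditions: a_0 = -2, a_1 = 0.
Setting the coefficient of each power of x to zero and solving order by order (substituting the coefficients already found):
  x^0: 2 a_2 - 5 a_0 = 0  ->  2 a_2 = 5 a_0 = -10  ->  a_2 = -5
  x^1: 6 a_3 - 3 a_1 = 0  ->  6 a_3 = 3 a_1 = 0  ->  a_3 = 0
  x^2: 12 a_4 + a_2 = 0  ->  12 a_4 = -a_2 = 5  ->  a_4 = 5/12
  x^3: 20 a_5 + 7 a_3 = 0  ->  20 a_5 = -7 a_3 = 0  ->  a_5 = 0
Truncated series: y(x) = -2 - 5 x^2 + (5/12) x^4 + O(x^6).

a_0 = -2; a_1 = 0; a_2 = -5; a_3 = 0; a_4 = 5/12; a_5 = 0


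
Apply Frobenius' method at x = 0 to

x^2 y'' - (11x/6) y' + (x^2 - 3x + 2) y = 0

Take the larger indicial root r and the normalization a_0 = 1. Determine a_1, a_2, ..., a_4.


Write in Frobenius form y'' + (p(x)/x) y' + (q(x)/x^2) y = 0:
  p(x) = -11/6,  q(x) = x^2 - 3x + 2.
Indicial equation: r(r-1) + (-11/6) r + (2) = 0 -> roots r_1 = 3/2, r_2 = 4/3.
Take r = r_1 = 3/2. Let y(x) = x^r sum_{n>=0} a_n x^n with a_0 = 1.
Substitute y = x^r sum a_n x^n and match x^{r+n}. The recurrence is
  D(n) a_n - 3 a_{n-1} + 1 a_{n-2} = 0,  where D(n) = (r+n)(r+n-1) + (-11/6)(r+n) + (2).
  a_n = [3 a_{n-1} - 1 a_{n-2}] / D(n).
Since the indicial polynomial factors as (r - r_1)(r - r_2), D(n) = (r_1 + n - r_1)(r_1 + n - r_2) = n(n + 1/6).
Evaluating step by step (a_0 = 1):
  n = 1: D(1) = 1(1 + 1/6) = 7/6; numerator = 3(1) = 3; a_1 = (3)/(7/6) = 18/7
  n = 2: D(2) = 2(2 + 1/6) = 13/3; numerator = 3(18/7) - 1(1) = 47/7; a_2 = (47/7)/(13/3) = 141/91
  n = 3: D(3) = 3(3 + 1/6) = 19/2; numerator = 3(141/91) - 1(18/7) = 27/13; a_3 = (27/13)/(19/2) = 54/247
  n = 4: D(4) = 4(4 + 1/6) = 50/3; numerator = 3(54/247) - 1(141/91) = -1545/1729; a_4 = (-1545/1729)/(50/3) = -927/17290

r = 3/2; a_0 = 1; a_1 = 18/7; a_2 = 141/91; a_3 = 54/247; a_4 = -927/17290


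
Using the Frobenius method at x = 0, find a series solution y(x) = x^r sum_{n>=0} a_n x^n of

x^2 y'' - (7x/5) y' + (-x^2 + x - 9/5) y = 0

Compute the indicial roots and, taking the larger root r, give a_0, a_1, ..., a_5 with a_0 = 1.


Write in Frobenius form y'' + (p(x)/x) y' + (q(x)/x^2) y = 0:
  p(x) = -7/5,  q(x) = -x^2 + x - 9/5.
Indicial equation: r(r-1) + (-7/5) r + (-9/5) = 0 -> roots r_1 = 3, r_2 = -3/5.
Take r = r_1 = 3. Let y(x) = x^r sum_{n>=0} a_n x^n with a_0 = 1.
Substitute y = x^r sum a_n x^n and match x^{r+n}. The recurrence is
  D(n) a_n + 1 a_{n-1} - 1 a_{n-2} = 0,  where D(n) = (r+n)(r+n-1) + (-7/5)(r+n) + (-9/5).
  a_n = [-1 a_{n-1} + 1 a_{n-2}] / D(n).
Since the indicial polynomial factors as (r - r_1)(r - r_2), D(n) = (r_1 + n - r_1)(r_1 + n - r_2) = n(n + 18/5).
Evaluating step by step (a_0 = 1):
  n = 1: D(1) = 1(1 + 18/5) = 23/5; numerator = -1(1) = -1; a_1 = (-1)/(23/5) = -5/23
  n = 2: D(2) = 2(2 + 18/5) = 56/5; numerator = -1(-5/23) + 1(1) = 28/23; a_2 = (28/23)/(56/5) = 5/46
  n = 3: D(3) = 3(3 + 18/5) = 99/5; numerator = -1(5/46) + 1(-5/23) = -15/46; a_3 = (-15/46)/(99/5) = -25/1518
  n = 4: D(4) = 4(4 + 18/5) = 152/5; numerator = -1(-25/1518) + 1(5/46) = 95/759; a_4 = (95/759)/(152/5) = 25/6072
  n = 5: D(5) = 5(5 + 18/5) = 43; numerator = -1(25/6072) + 1(-25/1518) = -125/6072; a_5 = (-125/6072)/(43) = -125/261096

r = 3; a_0 = 1; a_1 = -5/23; a_2 = 5/46; a_3 = -25/1518; a_4 = 25/6072; a_5 = -125/261096


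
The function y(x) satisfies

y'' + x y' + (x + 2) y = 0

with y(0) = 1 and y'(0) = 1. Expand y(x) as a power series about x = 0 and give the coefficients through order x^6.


Ansatz: y(x) = sum_{n>=0} a_n x^n, so y'(x) = sum_{n>=1} n a_n x^(n-1) and y''(x) = sum_{n>=2} n(n-1) a_n x^(n-2).
Substitute into P(x) y'' + Q(x) y' + R(x) y = 0 with P(x) = 1, Q(x) = x, R(x) = x + 2, and match powers of x.
Initial conditions: a_0 = 1, a_1 = 1.
Setting the coefficient of each power of x to zero and solving order by order (substituting the coefficients already found):
  x^0: 2 a_2 + 2 a_0 = 0  ->  2 a_2 = -2 a_0 = -2  ->  a_2 = -1
  x^1: 6 a_3 + 3 a_1 + a_0 = 0  ->  6 a_3 = -3 a_1 - a_0 = -4  ->  a_3 = -2/3
  x^2: 12 a_4 + 4 a_2 + a_1 = 0  ->  12 a_4 = -4 a_2 - a_1 = 3  ->  a_4 = 1/4
  x^3: 20 a_5 + 5 a_3 + a_2 = 0  ->  20 a_5 = -5 a_3 - a_2 = 13/3  ->  a_5 = 13/60
  x^4: 30 a_6 + 6 a_4 + a_3 = 0  ->  30 a_6 = -6 a_4 - a_3 = -5/6  ->  a_6 = -1/36
Truncated series: y(x) = 1 + x - x^2 - (2/3) x^3 + (1/4) x^4 + (13/60) x^5 - (1/36) x^6 + O(x^7).

a_0 = 1; a_1 = 1; a_2 = -1; a_3 = -2/3; a_4 = 1/4; a_5 = 13/60; a_6 = -1/36


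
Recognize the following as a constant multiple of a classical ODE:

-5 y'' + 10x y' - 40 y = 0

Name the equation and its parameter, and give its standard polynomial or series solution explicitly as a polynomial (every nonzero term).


All three coefficients share the factor -5; dividing through by -5 gives  y'' - 2x y' + 8 y = 0.
This matches the Hermite equation y'' - 2x y' + 2n y = 0 with 2n = 8, so n = 4; the polynomial solution is H_4(x).
With y = sum_k a_k x^k, matching x^k gives (k+2)(k+1) a_{k+2} = 2(k - n) a_k = 2(k - 4) a_k. The right side vanishes at k = 4, so the series with the parity of 4 terminates at degree 4.
Standard normalization: leading coefficient of H_n is 2^n, so a_4 = 2^4 = 16. Work downward with a_k = (k+1)(k+2) a_{k+2} / (2(k - n)):
  a_2 = (3)(4)(16) / (2(2 - 4)) = 192/(-4) = -48
  a_0 = (1)(2)(-48) / (2(0 - 4)) = -96/(-8) = 12
Hence H_4(x) = 16 x^4 - 48 x^2 + 12.

H_4(x); series = 16 x^4 - 48 x^2 + 12


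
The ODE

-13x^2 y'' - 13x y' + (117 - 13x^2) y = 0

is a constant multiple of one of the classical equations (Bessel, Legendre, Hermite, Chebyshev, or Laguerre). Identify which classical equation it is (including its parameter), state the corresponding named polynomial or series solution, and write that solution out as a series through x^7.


All three coefficients share the factor -13; dividing through by -13 gives  x^2 y'' + x y' + (x^2 - 9) y = 0.
This matches the Bessel equation x^2 y'' + x y' + (x^2 - nu^2) y = 0 with nu^2 = 9, so nu = 3; the solution bounded at x = 0 is J_3(x).
Frobenius at x = 0: indicial roots ±nu; for r = nu the recurrence k(k + 2nu) c_k = -c_{k-2} gives the standard series J_nu(x) = sum_{k>=0} (-1)^k / (k! (k+nu)!) (x/2)^(2k+nu). Evaluate the first 3 terms:
  k = 0: (-1)^0 / (0! * 3! * 2^3) x^3 = 1/(1*6*8) x^3 = (1/48) x^3
  k = 1: (-1)^1 / (1! * 4! * 2^5) x^5 = -1/(1*24*32) x^5 = (-1/768) x^5
  k = 2: (-1)^2 / (2! * 5! * 2^7) x^7 = 1/(2*120*128) x^7 = (1/30720) x^7
Hence J_3(x) = x^7/30720 - x^5/768 + x^3/48 + ....

J_3(x); series = x^7/30720 - x^5/768 + x^3/48


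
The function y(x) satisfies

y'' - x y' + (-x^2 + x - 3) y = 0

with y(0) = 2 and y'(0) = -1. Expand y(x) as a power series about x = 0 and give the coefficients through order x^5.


Ansatz: y(x) = sum_{n>=0} a_n x^n, so y'(x) = sum_{n>=1} n a_n x^(n-1) and y''(x) = sum_{n>=2} n(n-1) a_n x^(n-2).
Substitute into P(x) y'' + Q(x) y' + R(x) y = 0 with P(x) = 1, Q(x) = -x, R(x) = -x^2 + x - 3, and match powers of x.
Initial conditions: a_0 = 2, a_1 = -1.
Setting the coefficient of each power of x to zero and solving order by order (substituting the coefficients already found):
  x^0: 2 a_2 - 3 a_0 = 0  ->  2 a_2 = 3 a_0 = 6  ->  a_2 = 3
  x^1: 6 a_3 - 4 a_1 + a_0 = 0  ->  6 a_3 = 4 a_1 - a_0 = -6  ->  a_3 = -1
  x^2: 12 a_4 - 5 a_2 + a_1 - a_0 = 0  ->  12 a_4 = 5 a_2 - a_1 + a_0 = 18  ->  a_4 = 3/2
  x^3: 20 a_5 - 6 a_3 + a_2 - a_1 = 0  ->  20 a_5 = 6 a_3 - a_2 + a_1 = -10  ->  a_5 = -1/2
Truncated series: y(x) = 2 - x + 3 x^2 - x^3 + (3/2) x^4 - (1/2) x^5 + O(x^6).

a_0 = 2; a_1 = -1; a_2 = 3; a_3 = -1; a_4 = 3/2; a_5 = -1/2


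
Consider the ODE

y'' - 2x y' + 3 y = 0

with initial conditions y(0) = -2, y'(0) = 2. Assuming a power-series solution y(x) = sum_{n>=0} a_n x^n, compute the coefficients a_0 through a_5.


Ansatz: y(x) = sum_{n>=0} a_n x^n, so y'(x) = sum_{n>=1} n a_n x^(n-1) and y''(x) = sum_{n>=2} n(n-1) a_n x^(n-2).
Substitute into P(x) y'' + Q(x) y' + R(x) y = 0 with P(x) = 1, Q(x) = -2x, R(x) = 3, and match powers of x.
Initial conditions: a_0 = -2, a_1 = 2.
Setting the coefficient of each power of x to zero and solving order by order (substituting the coefficients already found):
  x^0: 2 a_2 + 3 a_0 = 0  ->  2 a_2 = -3 a_0 = 6  ->  a_2 = 3
  x^1: 6 a_3 + a_1 = 0  ->  6 a_3 = -a_1 = -2  ->  a_3 = -1/3
  x^2: 12 a_4 - a_2 = 0  ->  12 a_4 = a_2 = 3  ->  a_4 = 1/4
  x^3: 20 a_5 - 3 a_3 = 0  ->  20 a_5 = 3 a_3 = -1  ->  a_5 = -1/20
Truncated series: y(x) = -2 + 2 x + 3 x^2 - (1/3) x^3 + (1/4) x^4 - (1/20) x^5 + O(x^6).

a_0 = -2; a_1 = 2; a_2 = 3; a_3 = -1/3; a_4 = 1/4; a_5 = -1/20


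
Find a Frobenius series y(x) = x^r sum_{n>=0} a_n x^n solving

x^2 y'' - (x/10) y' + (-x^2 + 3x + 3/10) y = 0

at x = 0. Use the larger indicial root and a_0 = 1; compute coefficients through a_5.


Write in Frobenius form y'' + (p(x)/x) y' + (q(x)/x^2) y = 0:
  p(x) = -1/10,  q(x) = -x^2 + 3x + 3/10.
Indicial equation: r(r-1) + (-1/10) r + (3/10) = 0 -> roots r_1 = 3/5, r_2 = 1/2.
Take r = r_1 = 3/5. Let y(x) = x^r sum_{n>=0} a_n x^n with a_0 = 1.
Substitute y = x^r sum a_n x^n and match x^{r+n}. The recurrence is
  D(n) a_n + 3 a_{n-1} - 1 a_{n-2} = 0,  where D(n) = (r+n)(r+n-1) + (-1/10)(r+n) + (3/10).
  a_n = [-3 a_{n-1} + 1 a_{n-2}] / D(n).
Since the indicial polynomial factors as (r - r_1)(r - r_2), D(n) = (r_1 + n - r_1)(r_1 + n - r_2) = n(n + 1/10).
Evaluating step by step (a_0 = 1):
  n = 1: D(1) = 1(1 + 1/10) = 11/10; numerator = -3(1) = -3; a_1 = (-3)/(11/10) = -30/11
  n = 2: D(2) = 2(2 + 1/10) = 21/5; numerator = -3(-30/11) + 1(1) = 101/11; a_2 = (101/11)/(21/5) = 505/231
  n = 3: D(3) = 3(3 + 1/10) = 93/10; numerator = -3(505/231) + 1(-30/11) = -65/7; a_3 = (-65/7)/(93/10) = -650/651
  n = 4: D(4) = 4(4 + 1/10) = 82/5; numerator = -3(-650/651) + 1(505/231) = 37105/7161; a_4 = (37105/7161)/(82/5) = 4525/14322
  n = 5: D(5) = 5(5 + 1/10) = 51/2; numerator = -3(4525/14322) + 1(-650/651) = -27875/14322; a_5 = (-27875/14322)/(51/2) = -27875/365211

r = 3/5; a_0 = 1; a_1 = -30/11; a_2 = 505/231; a_3 = -650/651; a_4 = 4525/14322; a_5 = -27875/365211


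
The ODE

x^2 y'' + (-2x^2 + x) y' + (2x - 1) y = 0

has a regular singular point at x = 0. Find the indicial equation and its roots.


Divide by x^2 to reach normal form y'' + P_1(x) y' + P_2(x) y = 0 with P_1(x) = -2 + 1/x and P_2(x) = 2/x - 1/x^2.
x = 0 is a singular point because the y'-coefficient -2 + 1/x has a pole at x = 0 and the y-coefficient 2/x - 1/x^2 has a pole at x = 0.
It is a regular singular point because x P_1(x) = p(x) = 1 - 2x and x^2 P_2(x) = q(x) = 2x - 1 are polynomials, hence analytic at x = 0.
p(0) = 1,  q(0) = -1.
Indicial equation: r(r-1) + p(0) r + q(0) = 0, i.e. r^2 + (p(0) - 1) r + q(0) = 0, i.e. r^2 - 1 = 0.
Discriminant: (0)^2 - 4(-1) = 4, so r = (0 ± 2)/2.
Solving: r_1 = 1, r_2 = -1.

indicial: r^2 - 1 = 0; roots r_1 = 1, r_2 = -1


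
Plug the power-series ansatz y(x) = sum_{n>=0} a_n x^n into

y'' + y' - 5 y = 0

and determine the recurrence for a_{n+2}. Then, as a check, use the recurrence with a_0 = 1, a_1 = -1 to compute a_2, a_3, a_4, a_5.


Substitute y = sum_n a_n x^n.
y''(x) has coefficient (n+2)(n+1) a_{n+2} at x^n;
y'(x) has coefficient (n+1) a_{n+1} at x^n;
-5 y(x) has coefficient -5 a_n at x^n.
Matching x^n: (n+2)(n+1) a_{n+2} + (n+1) a_{n+1} - 5 a_n = 0.
Thus a_{n+2} = [-(n+1) a_{n+1} + 5 a_n] / ((n+1)(n+2)).

Check with a_0 = 1, a_1 = -1 (apply the recurrence for n = 0, 1, 2, 3): a_0 = 1, a_1 = -1, a_2 = 3, a_3 = -11/6, a_4 = 41/24, a_5 = -4/5.

a_(n+2) = [-(n+1) a_(n+1) + 5 a_n] / ((n+1)(n+2)); check: a_0 = 1, a_1 = -1, a_2 = 3, a_3 = -11/6, a_4 = 41/24, a_5 = -4/5


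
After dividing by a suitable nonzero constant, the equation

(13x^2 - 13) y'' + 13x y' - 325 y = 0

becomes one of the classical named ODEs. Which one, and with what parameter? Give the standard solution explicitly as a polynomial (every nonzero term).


All three coefficients share the factor -13; dividing through by -13 gives  (1 - x^2) y'' - x y' + 25 y = 0.
This matches the Chebyshev equation (1 - x^2) y'' - x y' + n^2 y = 0 (note the -x y' term, not -2x y') with n^2 = 25, so n = 5; the polynomial solution is T_5(x).
With y = sum_k a_k x^k, matching x^k gives (k+2)(k+1) a_{k+2} = (k^2 - n^2) a_k = (k - 5)(k + 5) a_k. The right side vanishes at k = 5, so the series with the parity of 5 terminates at degree 5.
Standard normalization: leading coefficient of T_n is 2^(n-1), so a_5 = 2^4 = 16. Work downward with a_k = (k+1)(k+2) a_{k+2} / ((k - 5)(k + 5)):
  a_3 = (4)(5)(16) / ((3 - 5)(3 + 5)) = 320/(-16) = -20
  a_1 = (2)(3)(-20) / ((1 - 5)(1 + 5)) = -120/(-24) = 5
Hence T_5(x) = 16 x^5 - 20 x^3 + 5 x.

T_5(x); series = 16 x^5 - 20 x^3 + 5 x


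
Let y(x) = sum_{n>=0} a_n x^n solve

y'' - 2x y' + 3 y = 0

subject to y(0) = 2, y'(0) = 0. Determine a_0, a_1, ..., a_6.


Ansatz: y(x) = sum_{n>=0} a_n x^n, so y'(x) = sum_{n>=1} n a_n x^(n-1) and y''(x) = sum_{n>=2} n(n-1) a_n x^(n-2).
Substitute into P(x) y'' + Q(x) y' + R(x) y = 0 with P(x) = 1, Q(x) = -2x, R(x) = 3, and match powers of x.
Initial conditions: a_0 = 2, a_1 = 0.
Setting the coefficient of each power of x to zero and solving order by order (substituting the coefficients already found):
  x^0: 2 a_2 + 3 a_0 = 0  ->  2 a_2 = -3 a_0 = -6  ->  a_2 = -3
  x^1: 6 a_3 + a_1 = 0  ->  6 a_3 = -a_1 = 0  ->  a_3 = 0
  x^2: 12 a_4 - a_2 = 0  ->  12 a_4 = a_2 = -3  ->  a_4 = -1/4
  x^3: 20 a_5 - 3 a_3 = 0  ->  20 a_5 = 3 a_3 = 0  ->  a_5 = 0
  x^4: 30 a_6 - 5 a_4 = 0  ->  30 a_6 = 5 a_4 = -5/4  ->  a_6 = -1/24
Truncated series: y(x) = 2 - 3 x^2 - (1/4) x^4 - (1/24) x^6 + O(x^7).

a_0 = 2; a_1 = 0; a_2 = -3; a_3 = 0; a_4 = -1/4; a_5 = 0; a_6 = -1/24


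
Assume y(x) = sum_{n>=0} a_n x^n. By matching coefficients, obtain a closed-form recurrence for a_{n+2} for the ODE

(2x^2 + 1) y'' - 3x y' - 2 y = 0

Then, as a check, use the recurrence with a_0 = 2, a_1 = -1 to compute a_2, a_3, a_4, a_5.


Substitute y = sum_n a_n x^n.
(1 + 2 x^2) y'' contributes (n+2)(n+1) a_{n+2} + 2 n(n-1) a_n at x^n.
-3 x y'(x) contributes -3 n a_n at x^n.
-2 y(x) contributes -2 a_n at x^n.
Matching x^n: (n+2)(n+1) a_{n+2} + (2 n(n-1) - 3 n - 2) a_n = 0.
Thus a_{n+2} = (-2 n(n-1) + 3 n + 2) / ((n+1)(n+2)) * a_n.

Check with a_0 = 2, a_1 = -1 (apply the recurrence for n = 0, 1, 2, 3): a_0 = 2, a_1 = -1, a_2 = 2, a_3 = -5/6, a_4 = 2/3, a_5 = 1/24.

a_(n+2) = (-2 n(n-1) + 3 n + 2) / ((n+1)(n+2)) * a_n; check: a_0 = 2, a_1 = -1, a_2 = 2, a_3 = -5/6, a_4 = 2/3, a_5 = 1/24


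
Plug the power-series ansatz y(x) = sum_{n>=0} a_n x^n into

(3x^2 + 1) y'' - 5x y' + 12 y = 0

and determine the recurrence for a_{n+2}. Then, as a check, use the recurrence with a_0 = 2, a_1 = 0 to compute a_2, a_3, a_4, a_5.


Substitute y = sum_n a_n x^n.
(1 + 3 x^2) y'' contributes (n+2)(n+1) a_{n+2} + 3 n(n-1) a_n at x^n.
-5 x y'(x) contributes -5 n a_n at x^n.
12 y(x) contributes 12 a_n at x^n.
Matching x^n: (n+2)(n+1) a_{n+2} + (3 n(n-1) - 5 n + 12) a_n = 0.
Thus a_{n+2} = (-3 n(n-1) + 5 n - 12) / ((n+1)(n+2)) * a_n.

Check with a_0 = 2, a_1 = 0 (apply the recurrence for n = 0, 1, 2, 3): a_0 = 2, a_1 = 0, a_2 = -12, a_3 = 0, a_4 = 8, a_5 = 0.

a_(n+2) = (-3 n(n-1) + 5 n - 12) / ((n+1)(n+2)) * a_n; check: a_0 = 2, a_1 = 0, a_2 = -12, a_3 = 0, a_4 = 8, a_5 = 0


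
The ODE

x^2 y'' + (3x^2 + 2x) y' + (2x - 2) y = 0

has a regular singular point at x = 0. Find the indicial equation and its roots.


Divide by x^2 to reach normal form y'' + P_1(x) y' + P_2(x) y = 0 with P_1(x) = 3 + 2/x and P_2(x) = 2/x - 2/x^2.
x = 0 is a singular point because the y'-coefficient 3 + 2/x has a pole at x = 0 and the y-coefficient 2/x - 2/x^2 has a pole at x = 0.
It is a regular singular point because x P_1(x) = p(x) = 3x + 2 and x^2 P_2(x) = q(x) = 2x - 2 are polynomials, hence analytic at x = 0.
p(0) = 2,  q(0) = -2.
Indicial equation: r(r-1) + p(0) r + q(0) = 0, i.e. r^2 + (p(0) - 1) r + q(0) = 0, i.e. r^2 + 1 r - 2 = 0.
Discriminant: (1)^2 - 4(-2) = 9, so r = (-1 ± 3)/2.
Solving: r_1 = 1, r_2 = -2.

indicial: r^2 + 1 r - 2 = 0; roots r_1 = 1, r_2 = -2


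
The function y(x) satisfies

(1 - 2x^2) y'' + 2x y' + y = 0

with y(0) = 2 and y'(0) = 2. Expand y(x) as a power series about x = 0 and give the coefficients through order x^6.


Ansatz: y(x) = sum_{n>=0} a_n x^n, so y'(x) = sum_{n>=1} n a_n x^(n-1) and y''(x) = sum_{n>=2} n(n-1) a_n x^(n-2).
Substitute into P(x) y'' + Q(x) y' + R(x) y = 0 with P(x) = 1 - 2x^2, Q(x) = 2x, R(x) = 1, and match powers of x.
Initial conditions: a_0 = 2, a_1 = 2.
Setting the coefficient of each power of x to zero and solving order by order (substituting the coefficients already found):
  x^0: 2 a_2 + a_0 = 0  ->  2 a_2 = -a_0 = -2  ->  a_2 = -1
  x^1: 6 a_3 + 3 a_1 = 0  ->  6 a_3 = -3 a_1 = -6  ->  a_3 = -1
  x^2: 12 a_4 + a_2 = 0  ->  12 a_4 = -a_2 = 1  ->  a_4 = 1/12
  x^3: 20 a_5 - 5 a_3 = 0  ->  20 a_5 = 5 a_3 = -5  ->  a_5 = -1/4
  x^4: 30 a_6 - 15 a_4 = 0  ->  30 a_6 = 15 a_4 = 5/4  ->  a_6 = 1/24
Truncated series: y(x) = 2 + 2 x - x^2 - x^3 + (1/12) x^4 - (1/4) x^5 + (1/24) x^6 + O(x^7).

a_0 = 2; a_1 = 2; a_2 = -1; a_3 = -1; a_4 = 1/12; a_5 = -1/4; a_6 = 1/24


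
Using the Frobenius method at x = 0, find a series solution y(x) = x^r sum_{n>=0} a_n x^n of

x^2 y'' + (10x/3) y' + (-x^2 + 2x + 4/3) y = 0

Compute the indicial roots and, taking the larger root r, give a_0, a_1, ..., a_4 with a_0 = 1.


Write in Frobenius form y'' + (p(x)/x) y' + (q(x)/x^2) y = 0:
  p(x) = 10/3,  q(x) = -x^2 + 2x + 4/3.
Indicial equation: r(r-1) + (10/3) r + (4/3) = 0 -> roots r_1 = -1, r_2 = -4/3.
Take r = r_1 = -1. Let y(x) = x^r sum_{n>=0} a_n x^n with a_0 = 1.
Substitute y = x^r sum a_n x^n and match x^{r+n}. The recurrence is
  D(n) a_n + 2 a_{n-1} - 1 a_{n-2} = 0,  where D(n) = (r+n)(r+n-1) + (10/3)(r+n) + (4/3).
  a_n = [-2 a_{n-1} + 1 a_{n-2}] / D(n).
Since the indicial polynomial factors as (r - r_1)(r - r_2), D(n) = (r_1 + n - r_1)(r_1 + n - r_2) = n(n + 1/3).
Evaluating step by step (a_0 = 1):
  n = 1: D(1) = 1(1 + 1/3) = 4/3; numerator = -2(1) = -2; a_1 = (-2)/(4/3) = -3/2
  n = 2: D(2) = 2(2 + 1/3) = 14/3; numerator = -2(-3/2) + 1(1) = 4; a_2 = (4)/(14/3) = 6/7
  n = 3: D(3) = 3(3 + 1/3) = 10; numerator = -2(6/7) + 1(-3/2) = -45/14; a_3 = (-45/14)/(10) = -9/28
  n = 4: D(4) = 4(4 + 1/3) = 52/3; numerator = -2(-9/28) + 1(6/7) = 3/2; a_4 = (3/2)/(52/3) = 9/104

r = -1; a_0 = 1; a_1 = -3/2; a_2 = 6/7; a_3 = -9/28; a_4 = 9/104


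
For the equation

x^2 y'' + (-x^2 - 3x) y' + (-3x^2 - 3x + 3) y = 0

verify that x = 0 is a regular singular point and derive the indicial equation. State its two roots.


Divide by x^2 to reach normal form y'' + P_1(x) y' + P_2(x) y = 0 with P_1(x) = -1 - 3/x and P_2(x) = -3 - 3/x + 3/x^2.
x = 0 is a singular point because the y'-coefficient -1 - 3/x has a pole at x = 0 and the y-coefficient -3 - 3/x + 3/x^2 has a pole at x = 0.
It is a regular singular point because x P_1(x) = p(x) = -x - 3 and x^2 P_2(x) = q(x) = -3x^2 - 3x + 3 are polynomials, hence analytic at x = 0.
p(0) = -3,  q(0) = 3.
Indicial equation: r(r-1) + p(0) r + q(0) = 0, i.e. r^2 + (p(0) - 1) r + q(0) = 0, i.e. r^2 - 4 r + 3 = 0.
Discriminant: (-4)^2 - 4(3) = 4, so r = (4 ± 2)/2.
Solving: r_1 = 3, r_2 = 1.

indicial: r^2 - 4 r + 3 = 0; roots r_1 = 3, r_2 = 1


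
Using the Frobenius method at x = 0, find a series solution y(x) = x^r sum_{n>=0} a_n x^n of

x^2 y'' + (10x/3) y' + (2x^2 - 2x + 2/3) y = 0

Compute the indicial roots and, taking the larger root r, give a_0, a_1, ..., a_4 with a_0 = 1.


Write in Frobenius form y'' + (p(x)/x) y' + (q(x)/x^2) y = 0:
  p(x) = 10/3,  q(x) = 2x^2 - 2x + 2/3.
Indicial equation: r(r-1) + (10/3) r + (2/3) = 0 -> roots r_1 = -1/3, r_2 = -2.
Take r = r_1 = -1/3. Let y(x) = x^r sum_{n>=0} a_n x^n with a_0 = 1.
Substitute y = x^r sum a_n x^n and match x^{r+n}. The recurrence is
  D(n) a_n - 2 a_{n-1} + 2 a_{n-2} = 0,  where D(n) = (r+n)(r+n-1) + (10/3)(r+n) + (2/3).
  a_n = [2 a_{n-1} - 2 a_{n-2}] / D(n).
Since the indicial polynomial factors as (r - r_1)(r - r_2), D(n) = (r_1 + n - r_1)(r_1 + n - r_2) = n(n + 5/3).
Evaluating step by step (a_0 = 1):
  n = 1: D(1) = 1(1 + 5/3) = 8/3; numerator = 2(1) = 2; a_1 = (2)/(8/3) = 3/4
  n = 2: D(2) = 2(2 + 5/3) = 22/3; numerator = 2(3/4) - 2(1) = -1/2; a_2 = (-1/2)/(22/3) = -3/44
  n = 3: D(3) = 3(3 + 5/3) = 14; numerator = 2(-3/44) - 2(3/4) = -18/11; a_3 = (-18/11)/(14) = -9/77
  n = 4: D(4) = 4(4 + 5/3) = 68/3; numerator = 2(-9/77) - 2(-3/44) = -15/154; a_4 = (-15/154)/(68/3) = -45/10472

r = -1/3; a_0 = 1; a_1 = 3/4; a_2 = -3/44; a_3 = -9/77; a_4 = -45/10472


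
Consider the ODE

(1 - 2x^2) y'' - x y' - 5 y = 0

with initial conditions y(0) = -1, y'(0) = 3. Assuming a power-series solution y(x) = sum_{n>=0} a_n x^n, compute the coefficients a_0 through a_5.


Ansatz: y(x) = sum_{n>=0} a_n x^n, so y'(x) = sum_{n>=1} n a_n x^(n-1) and y''(x) = sum_{n>=2} n(n-1) a_n x^(n-2).
Substitute into P(x) y'' + Q(x) y' + R(x) y = 0 with P(x) = 1 - 2x^2, Q(x) = -x, R(x) = -5, and match powers of x.
Initial conditions: a_0 = -1, a_1 = 3.
Setting the coefficient of each power of x to zero and solving order by order (substituting the coefficients already found):
  x^0: 2 a_2 - 5 a_0 = 0  ->  2 a_2 = 5 a_0 = -5  ->  a_2 = -5/2
  x^1: 6 a_3 - 6 a_1 = 0  ->  6 a_3 = 6 a_1 = 18  ->  a_3 = 3
  x^2: 12 a_4 - 11 a_2 = 0  ->  12 a_4 = 11 a_2 = -55/2  ->  a_4 = -55/24
  x^3: 20 a_5 - 20 a_3 = 0  ->  20 a_5 = 20 a_3 = 60  ->  a_5 = 3
Truncated series: y(x) = -1 + 3 x - (5/2) x^2 + 3 x^3 - (55/24) x^4 + 3 x^5 + O(x^6).

a_0 = -1; a_1 = 3; a_2 = -5/2; a_3 = 3; a_4 = -55/24; a_5 = 3


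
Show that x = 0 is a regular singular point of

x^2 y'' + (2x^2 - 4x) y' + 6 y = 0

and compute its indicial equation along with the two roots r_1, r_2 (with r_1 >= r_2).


Divide by x^2 to reach normal form y'' + P_1(x) y' + P_2(x) y = 0 with P_1(x) = 2 - 4/x and P_2(x) = 6/x^2.
x = 0 is a singular point because the y'-coefficient 2 - 4/x has a pole at x = 0 and the y-coefficient 6/x^2 has a pole at x = 0.
It is a regular singular point because x P_1(x) = p(x) = 2x - 4 and x^2 P_2(x) = q(x) = 6 are polynomials, hence analytic at x = 0.
p(0) = -4,  q(0) = 6.
Indicial equation: r(r-1) + p(0) r + q(0) = 0, i.e. r^2 + (p(0) - 1) r + q(0) = 0, i.e. r^2 - 5 r + 6 = 0.
Discriminant: (-5)^2 - 4(6) = 1, so r = (5 ± 1)/2.
Solving: r_1 = 3, r_2 = 2.

indicial: r^2 - 5 r + 6 = 0; roots r_1 = 3, r_2 = 2


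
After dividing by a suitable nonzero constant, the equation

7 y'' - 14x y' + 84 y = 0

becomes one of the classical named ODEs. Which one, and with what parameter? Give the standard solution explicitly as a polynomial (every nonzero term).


All three coefficients share the factor 7; dividing through by 7 gives  y'' - 2x y' + 12 y = 0.
This matches the Hermite equation y'' - 2x y' + 2n y = 0 with 2n = 12, so n = 6; the polynomial solution is H_6(x).
With y = sum_k a_k x^k, matching x^k gives (k+2)(k+1) a_{k+2} = 2(k - n) a_k = 2(k - 6) a_k. The right side vanishes at k = 6, so the series with the parity of 6 terminates at degree 6.
Standard normalization: leading coefficient of H_n is 2^n, so a_6 = 2^6 = 64. Work downward with a_k = (k+1)(k+2) a_{k+2} / (2(k - n)):
  a_4 = (5)(6)(64) / (2(4 - 6)) = 1920/(-4) = -480
  a_2 = (3)(4)(-480) / (2(2 - 6)) = -5760/(-8) = 720
  a_0 = (1)(2)(720) / (2(0 - 6)) = 1440/(-12) = -120
Hence H_6(x) = 64 x^6 - 480 x^4 + 720 x^2 - 120.

H_6(x); series = 64 x^6 - 480 x^4 + 720 x^2 - 120
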